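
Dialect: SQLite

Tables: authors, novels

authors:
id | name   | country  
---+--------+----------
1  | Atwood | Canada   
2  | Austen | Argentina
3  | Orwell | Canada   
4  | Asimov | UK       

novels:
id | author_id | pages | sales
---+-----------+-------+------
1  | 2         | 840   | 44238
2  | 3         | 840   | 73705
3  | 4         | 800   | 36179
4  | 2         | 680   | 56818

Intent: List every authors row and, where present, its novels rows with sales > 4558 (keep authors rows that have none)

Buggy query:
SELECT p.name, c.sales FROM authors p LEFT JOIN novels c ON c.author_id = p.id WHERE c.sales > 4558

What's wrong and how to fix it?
Bug: A WHERE condition on the right-hand table after LEFT JOIN drops unmatched parents

Fix: Put 'c.sales > 4558' in the JOIN's ON clause instead of WHERE

Corrected query:
SELECT p.name, c.sales FROM authors p LEFT JOIN novels c ON c.author_id = p.id AND c.sales > 4558

Result:
name   | sales
-------+------
Atwood | NULL 
Austen | 44238
Austen | 56818
Orwell | 73705
Asimov | 36179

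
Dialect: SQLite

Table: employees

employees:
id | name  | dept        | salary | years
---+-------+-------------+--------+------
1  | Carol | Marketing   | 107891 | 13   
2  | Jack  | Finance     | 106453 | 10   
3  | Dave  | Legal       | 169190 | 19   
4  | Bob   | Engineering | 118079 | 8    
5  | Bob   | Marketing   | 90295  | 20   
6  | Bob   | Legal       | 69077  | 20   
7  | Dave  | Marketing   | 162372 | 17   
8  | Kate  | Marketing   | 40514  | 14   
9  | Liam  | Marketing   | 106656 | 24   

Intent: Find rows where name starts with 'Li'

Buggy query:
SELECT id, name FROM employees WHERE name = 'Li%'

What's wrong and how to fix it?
Bug: Wildcards only work with LIKE; '=' treats '%' as a literal character

Fix: Replace '=' with LIKE so 'Li%' is treated as a pattern

Corrected query:
SELECT id, name FROM employees WHERE name LIKE 'Li%'

Result:
id | name
---+-----
9  | Liam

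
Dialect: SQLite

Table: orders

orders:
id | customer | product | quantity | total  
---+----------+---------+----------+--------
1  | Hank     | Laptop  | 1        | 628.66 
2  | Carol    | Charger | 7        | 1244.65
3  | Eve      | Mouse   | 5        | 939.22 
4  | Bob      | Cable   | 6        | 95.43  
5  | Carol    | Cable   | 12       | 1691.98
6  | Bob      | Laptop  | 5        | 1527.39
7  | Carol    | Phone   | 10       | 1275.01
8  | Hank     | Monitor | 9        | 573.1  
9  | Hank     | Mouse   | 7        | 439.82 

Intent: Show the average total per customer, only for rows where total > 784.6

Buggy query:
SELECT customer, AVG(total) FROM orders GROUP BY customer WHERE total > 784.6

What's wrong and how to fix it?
Bug: Row-level WHERE must come before GROUP BY in the clause order

Fix: Move the WHERE clause before GROUP BY

Corrected query:
SELECT customer, AVG(total) FROM orders WHERE total > 784.6 GROUP BY customer

Result:
customer | AVG(total)
---------+-----------
Bob      | 1527.39   
Carol    | 1403.88   
Eve      | 939.22    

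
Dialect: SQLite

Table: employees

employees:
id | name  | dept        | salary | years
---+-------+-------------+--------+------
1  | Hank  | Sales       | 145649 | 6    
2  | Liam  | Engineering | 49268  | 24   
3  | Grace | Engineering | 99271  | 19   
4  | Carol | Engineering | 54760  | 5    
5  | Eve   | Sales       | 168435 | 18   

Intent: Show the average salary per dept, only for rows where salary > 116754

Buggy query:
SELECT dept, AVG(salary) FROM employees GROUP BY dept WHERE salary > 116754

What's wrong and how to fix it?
Bug: WHERE cannot follow GROUP BY

Fix: Place WHERE between FROM and GROUP BY

Corrected query:
SELECT dept, AVG(salary) FROM employees WHERE salary > 116754 GROUP BY dept

Result:
dept  | AVG(salary)
------+------------
Sales | 157042     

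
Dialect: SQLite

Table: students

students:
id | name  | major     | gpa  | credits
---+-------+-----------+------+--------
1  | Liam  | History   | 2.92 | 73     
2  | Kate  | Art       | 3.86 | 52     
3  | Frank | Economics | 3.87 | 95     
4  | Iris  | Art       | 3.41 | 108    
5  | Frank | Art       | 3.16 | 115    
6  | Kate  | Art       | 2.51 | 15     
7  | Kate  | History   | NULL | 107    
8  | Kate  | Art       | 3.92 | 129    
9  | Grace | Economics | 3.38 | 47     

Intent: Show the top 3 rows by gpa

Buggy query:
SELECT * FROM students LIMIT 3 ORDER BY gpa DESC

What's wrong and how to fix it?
Bug: ORDER BY cannot follow LIMIT; LIMIT is the final clause

Fix: Sort with ORDER BY, then apply LIMIT

Corrected query:
SELECT * FROM students ORDER BY gpa DESC LIMIT 3

Result:
id | name  | major     | gpa  | credits
---+-------+-----------+------+--------
8  | Kate  | Art       | 3.92 | 129    
3  | Frank | Economics | 3.87 | 95     
2  | Kate  | Art       | 3.86 | 52     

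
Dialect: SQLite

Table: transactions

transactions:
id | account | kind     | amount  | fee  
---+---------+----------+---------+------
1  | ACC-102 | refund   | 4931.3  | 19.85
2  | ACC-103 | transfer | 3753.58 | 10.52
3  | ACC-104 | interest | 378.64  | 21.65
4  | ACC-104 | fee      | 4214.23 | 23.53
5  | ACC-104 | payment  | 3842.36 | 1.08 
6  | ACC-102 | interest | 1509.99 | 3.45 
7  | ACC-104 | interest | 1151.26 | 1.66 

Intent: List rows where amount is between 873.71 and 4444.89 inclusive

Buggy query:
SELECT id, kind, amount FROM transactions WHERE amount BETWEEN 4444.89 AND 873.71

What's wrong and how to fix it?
Bug: BETWEEN expects the lower bound first; with 4444.89 AND 873.71 the range is empty

Fix: Write BETWEEN 873.71 AND 4444.89

Corrected query:
SELECT id, kind, amount FROM transactions WHERE amount BETWEEN 873.71 AND 4444.89

Result:
id | kind     | amount 
---+----------+--------
2  | transfer | 3753.58
4  | fee      | 4214.23
5  | payment  | 3842.36
6  | interest | 1509.99
7  | interest | 1151.26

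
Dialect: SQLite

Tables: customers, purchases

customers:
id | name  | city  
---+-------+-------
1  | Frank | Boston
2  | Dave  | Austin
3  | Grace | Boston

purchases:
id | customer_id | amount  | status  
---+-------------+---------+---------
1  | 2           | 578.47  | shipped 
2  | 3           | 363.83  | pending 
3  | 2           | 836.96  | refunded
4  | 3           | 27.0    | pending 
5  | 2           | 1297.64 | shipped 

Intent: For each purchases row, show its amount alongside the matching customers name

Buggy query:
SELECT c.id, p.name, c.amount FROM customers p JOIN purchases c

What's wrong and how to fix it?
Bug: JOIN with no ON clause produces a cartesian product; every purchases row pairs with every customers row

Fix: Specify the join condition linking the foreign key to the parent id

Corrected query:
SELECT c.id, p.name, c.amount FROM customers p JOIN purchases c ON c.customer_id = p.id

Result:
id | name  | amount 
---+-------+--------
1  | Dave  | 578.47 
2  | Grace | 363.83 
3  | Dave  | 836.96 
4  | Grace | 27     
5  | Dave  | 1297.64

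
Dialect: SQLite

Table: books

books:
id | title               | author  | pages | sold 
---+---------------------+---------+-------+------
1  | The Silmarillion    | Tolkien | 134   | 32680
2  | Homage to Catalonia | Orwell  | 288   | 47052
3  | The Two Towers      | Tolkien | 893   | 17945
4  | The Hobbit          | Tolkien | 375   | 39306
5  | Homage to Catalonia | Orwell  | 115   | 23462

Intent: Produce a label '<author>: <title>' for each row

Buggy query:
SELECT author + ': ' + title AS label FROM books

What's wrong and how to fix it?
Bug: SQLite uses || for string concatenation; + coerces text to numbers (yielding 0)

Fix: Replace + with || to concatenate text

Corrected query:
SELECT author || ': ' || title AS label FROM books

Result:
label                      
---------------------------
Tolkien: The Silmarillion  
Orwell: Homage to Catalonia
Tolkien: The Two Towers    
Tolkien: The Hobbit        
Orwell: Homage to Catalonia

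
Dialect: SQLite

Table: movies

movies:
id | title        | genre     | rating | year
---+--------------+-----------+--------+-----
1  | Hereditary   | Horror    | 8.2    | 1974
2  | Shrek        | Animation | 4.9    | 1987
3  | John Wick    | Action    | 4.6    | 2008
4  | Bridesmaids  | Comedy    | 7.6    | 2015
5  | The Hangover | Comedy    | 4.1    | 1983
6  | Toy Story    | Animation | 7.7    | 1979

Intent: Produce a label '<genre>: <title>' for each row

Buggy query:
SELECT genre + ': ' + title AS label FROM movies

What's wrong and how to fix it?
Bug: SQLite uses || for string concatenation; + coerces text to numbers (yielding 0)

Fix: Replace + with || to concatenate text

Corrected query:
SELECT genre || ': ' || title AS label FROM movies

Result:
label               
--------------------
Horror: Hereditary  
Animation: Shrek    
Action: John Wick   
Comedy: Bridesmaids 
Comedy: The Hangover
Animation: Toy Story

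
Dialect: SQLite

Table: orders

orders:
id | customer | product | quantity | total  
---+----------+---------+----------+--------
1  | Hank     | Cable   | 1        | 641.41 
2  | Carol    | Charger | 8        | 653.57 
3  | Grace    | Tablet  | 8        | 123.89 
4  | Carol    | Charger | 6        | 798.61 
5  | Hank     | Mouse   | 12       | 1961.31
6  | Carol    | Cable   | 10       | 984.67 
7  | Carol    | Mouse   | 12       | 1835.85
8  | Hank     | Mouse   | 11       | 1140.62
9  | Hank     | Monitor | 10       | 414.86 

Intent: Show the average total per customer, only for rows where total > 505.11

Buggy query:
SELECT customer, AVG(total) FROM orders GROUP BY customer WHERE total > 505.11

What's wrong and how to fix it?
Bug: Row-level WHERE must come before GROUP BY in the clause order

Fix: Move the WHERE clause before GROUP BY

Corrected query:
SELECT customer, AVG(total) FROM orders WHERE total > 505.11 GROUP BY customer

Result:
customer | AVG(total)
---------+-----------
Carol    | 1068.175  
Hank     | 1247.78   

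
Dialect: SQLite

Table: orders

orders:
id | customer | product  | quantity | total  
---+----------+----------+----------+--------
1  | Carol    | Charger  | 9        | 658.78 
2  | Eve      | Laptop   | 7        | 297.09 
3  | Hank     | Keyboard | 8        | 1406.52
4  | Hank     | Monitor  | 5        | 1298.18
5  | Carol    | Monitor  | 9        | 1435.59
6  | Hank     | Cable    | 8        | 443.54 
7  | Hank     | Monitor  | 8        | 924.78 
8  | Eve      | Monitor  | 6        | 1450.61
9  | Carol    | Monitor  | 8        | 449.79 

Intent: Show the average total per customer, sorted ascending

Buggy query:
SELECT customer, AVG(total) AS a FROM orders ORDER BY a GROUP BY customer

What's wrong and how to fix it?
Bug: ORDER BY appears before GROUP BY; SQL clause order requires GROUP BY first

Fix: Move ORDER BY to the end, after GROUP BY

Corrected query:
SELECT customer, AVG(total) AS a FROM orders GROUP BY customer ORDER BY a

Result:
customer | a         
---------+-----------
Carol    | 848.053333
Eve      | 873.85    
Hank     | 1018.255  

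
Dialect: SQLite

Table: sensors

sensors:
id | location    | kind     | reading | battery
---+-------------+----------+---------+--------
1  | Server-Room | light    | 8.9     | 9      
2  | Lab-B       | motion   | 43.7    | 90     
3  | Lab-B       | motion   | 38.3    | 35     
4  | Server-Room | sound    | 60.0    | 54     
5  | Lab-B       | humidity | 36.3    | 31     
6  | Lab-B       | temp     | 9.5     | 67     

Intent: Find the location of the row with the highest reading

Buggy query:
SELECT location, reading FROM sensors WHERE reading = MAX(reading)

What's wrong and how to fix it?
Bug: WHERE is evaluated per row; an aggregate over the whole table isn't defined there

Fix: Use a subquery: WHERE reading = (SELECT MAX(reading) FROM sensors)

Corrected query:
SELECT location, reading FROM sensors WHERE reading = (SELECT MAX(reading) FROM sensors)

Result:
location    | reading
------------+--------
Server-Room | 60     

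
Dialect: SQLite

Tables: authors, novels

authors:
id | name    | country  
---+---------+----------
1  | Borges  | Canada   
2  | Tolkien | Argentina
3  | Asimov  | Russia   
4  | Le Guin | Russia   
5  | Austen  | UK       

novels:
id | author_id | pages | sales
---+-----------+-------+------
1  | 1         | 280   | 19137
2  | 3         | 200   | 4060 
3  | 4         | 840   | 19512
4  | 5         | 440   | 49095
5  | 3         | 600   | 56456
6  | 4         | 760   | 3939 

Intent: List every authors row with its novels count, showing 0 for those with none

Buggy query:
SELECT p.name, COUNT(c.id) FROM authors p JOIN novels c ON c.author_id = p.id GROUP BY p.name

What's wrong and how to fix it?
Bug: An inner join excludes parents with zero children

Fix: Switch to LEFT JOIN to retain unmatched parent rows

Corrected query:
SELECT p.name, COUNT(c.id) FROM authors p LEFT JOIN novels c ON c.author_id = p.id GROUP BY p.name

Result:
name    | COUNT(c.id)
--------+------------
Asimov  | 2          
Austen  | 1          
Borges  | 1          
Le Guin | 2          
Tolkien | 0          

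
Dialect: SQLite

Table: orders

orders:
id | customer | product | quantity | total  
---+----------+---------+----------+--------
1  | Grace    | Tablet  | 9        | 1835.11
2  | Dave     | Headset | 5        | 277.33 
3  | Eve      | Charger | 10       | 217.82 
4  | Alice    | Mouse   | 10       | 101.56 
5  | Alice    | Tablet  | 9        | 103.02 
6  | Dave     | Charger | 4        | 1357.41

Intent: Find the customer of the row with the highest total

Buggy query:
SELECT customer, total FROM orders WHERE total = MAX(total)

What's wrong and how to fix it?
Bug: MAX(total) is an aggregate and cannot be used directly in WHERE

Fix: Wrap MAX in a scalar subquery so WHERE compares against a single value

Corrected query:
SELECT customer, total FROM orders WHERE total = (SELECT MAX(total) FROM orders)

Result:
customer | total  
---------+--------
Grace    | 1835.11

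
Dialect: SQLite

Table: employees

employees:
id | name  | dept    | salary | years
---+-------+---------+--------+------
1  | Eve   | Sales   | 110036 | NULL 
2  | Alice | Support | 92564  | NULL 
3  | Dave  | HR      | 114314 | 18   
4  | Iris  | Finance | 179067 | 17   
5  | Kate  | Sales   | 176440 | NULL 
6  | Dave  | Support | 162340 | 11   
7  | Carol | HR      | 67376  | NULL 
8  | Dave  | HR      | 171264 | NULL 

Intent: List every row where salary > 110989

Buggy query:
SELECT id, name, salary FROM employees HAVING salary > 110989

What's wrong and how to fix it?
Bug: HAVING filters the output of aggregation, but this query has no GROUP BY and no aggregate functions, so SQLite rejects it (HAVING clause on a non-aggregate query); the condition here is per row

Fix: Use WHERE for row-level filtering

Corrected query:
SELECT id, name, salary FROM employees WHERE salary > 110989

Result:
id | name | salary
---+------+-------
3  | Dave | 114314
4  | Iris | 179067
5  | Kate | 176440
6  | Dave | 162340
8  | Dave | 171264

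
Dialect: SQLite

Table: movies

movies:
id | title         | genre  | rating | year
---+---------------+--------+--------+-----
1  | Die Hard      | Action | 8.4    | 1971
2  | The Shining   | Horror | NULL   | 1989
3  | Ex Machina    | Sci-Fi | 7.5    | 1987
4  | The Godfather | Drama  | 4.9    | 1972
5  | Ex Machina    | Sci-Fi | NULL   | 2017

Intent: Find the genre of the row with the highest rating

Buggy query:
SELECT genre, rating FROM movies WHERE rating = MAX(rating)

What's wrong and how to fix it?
Bug: MAX(rating) is an aggregate and cannot be used directly in WHERE

Fix: Wrap MAX in a scalar subquery so WHERE compares against a single value

Corrected query:
SELECT genre, rating FROM movies WHERE rating = (SELECT MAX(rating) FROM movies)

Result:
genre  | rating
-------+-------
Action | 8.4   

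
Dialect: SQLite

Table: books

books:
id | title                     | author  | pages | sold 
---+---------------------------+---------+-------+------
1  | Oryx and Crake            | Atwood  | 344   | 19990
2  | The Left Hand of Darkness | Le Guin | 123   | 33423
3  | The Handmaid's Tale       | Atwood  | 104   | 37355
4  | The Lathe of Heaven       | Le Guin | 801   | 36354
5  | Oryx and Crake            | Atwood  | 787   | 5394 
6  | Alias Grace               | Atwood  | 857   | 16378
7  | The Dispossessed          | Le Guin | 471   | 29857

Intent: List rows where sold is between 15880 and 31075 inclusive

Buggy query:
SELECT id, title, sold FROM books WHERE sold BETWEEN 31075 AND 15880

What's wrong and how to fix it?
Bug: The bounds are reversed; BETWEEN a AND b requires a <= b to match anything

Fix: Swap the bounds so the smaller value comes first

Corrected query:
SELECT id, title, sold FROM books WHERE sold BETWEEN 15880 AND 31075

Result:
id | title            | sold 
---+------------------+------
1  | Oryx and Crake   | 19990
6  | Alias Grace      | 16378
7  | The Dispossessed | 29857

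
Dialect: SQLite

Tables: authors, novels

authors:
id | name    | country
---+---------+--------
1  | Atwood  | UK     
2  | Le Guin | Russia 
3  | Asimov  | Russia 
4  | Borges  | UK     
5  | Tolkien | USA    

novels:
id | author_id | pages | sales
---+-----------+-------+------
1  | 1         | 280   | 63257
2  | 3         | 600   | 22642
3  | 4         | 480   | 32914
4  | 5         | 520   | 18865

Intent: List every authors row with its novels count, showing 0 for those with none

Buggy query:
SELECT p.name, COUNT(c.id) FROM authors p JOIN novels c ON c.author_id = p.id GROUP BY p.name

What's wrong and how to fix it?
Bug: INNER JOIN drops authors rows that have no matching novels rows

Fix: Switch to LEFT JOIN to retain unmatched parent rows

Corrected query:
SELECT p.name, COUNT(c.id) FROM authors p LEFT JOIN novels c ON c.author_id = p.id GROUP BY p.name

Result:
name    | COUNT(c.id)
--------+------------
Asimov  | 1          
Atwood  | 1          
Borges  | 1          
Le Guin | 0          
Tolkien | 1          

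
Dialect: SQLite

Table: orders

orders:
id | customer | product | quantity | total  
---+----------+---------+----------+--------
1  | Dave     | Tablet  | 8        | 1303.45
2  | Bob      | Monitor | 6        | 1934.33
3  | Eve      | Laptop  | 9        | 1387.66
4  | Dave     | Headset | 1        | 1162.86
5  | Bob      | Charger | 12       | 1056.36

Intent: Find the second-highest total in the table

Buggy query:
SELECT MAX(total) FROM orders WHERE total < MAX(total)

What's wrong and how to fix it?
Bug: The inner MAX is an aggregate inside WHERE, which is not allowed

Fix: Put the inner MAX in a scalar subquery

Corrected query:
SELECT MAX(total) FROM orders WHERE total < (SELECT MAX(total) FROM orders)

Result:
MAX(total)
----------
1387.66   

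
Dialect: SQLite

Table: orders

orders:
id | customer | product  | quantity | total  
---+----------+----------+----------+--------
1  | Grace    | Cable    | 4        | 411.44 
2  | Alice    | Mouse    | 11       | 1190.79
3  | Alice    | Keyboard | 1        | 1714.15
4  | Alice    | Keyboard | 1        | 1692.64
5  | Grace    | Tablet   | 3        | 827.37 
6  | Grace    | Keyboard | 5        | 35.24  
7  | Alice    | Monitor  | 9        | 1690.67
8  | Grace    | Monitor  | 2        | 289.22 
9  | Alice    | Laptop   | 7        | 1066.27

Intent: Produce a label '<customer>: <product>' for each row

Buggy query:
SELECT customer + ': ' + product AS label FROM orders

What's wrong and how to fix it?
Bug: '+' is numeric addition; on text columns SQLite converts them to 0 instead of concatenating

Fix: Replace + with || to concatenate text

Corrected query:
SELECT customer || ': ' || product AS label FROM orders

Result:
label          
---------------
Grace: Cable   
Alice: Mouse   
Alice: Keyboard
Alice: Keyboard
Grace: Tablet  
Grace: Keyboard
Alice: Monitor 
Grace: Monitor 
Alice: Laptop  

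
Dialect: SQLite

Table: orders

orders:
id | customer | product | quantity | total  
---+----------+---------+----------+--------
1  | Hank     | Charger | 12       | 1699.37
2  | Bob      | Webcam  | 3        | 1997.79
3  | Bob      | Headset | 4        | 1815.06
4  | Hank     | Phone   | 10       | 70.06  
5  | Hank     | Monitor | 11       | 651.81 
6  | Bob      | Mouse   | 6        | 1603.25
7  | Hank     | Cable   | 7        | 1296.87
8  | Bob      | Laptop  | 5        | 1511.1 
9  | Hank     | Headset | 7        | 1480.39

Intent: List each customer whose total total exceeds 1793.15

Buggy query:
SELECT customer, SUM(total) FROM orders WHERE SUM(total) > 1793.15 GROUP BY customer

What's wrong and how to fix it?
Bug: SUM(total) is an aggregate, but WHERE filters rows before aggregation

Fix: Use HAVING (which filters groups after aggregation) instead of WHERE

Corrected query:
SELECT customer, SUM(total) FROM orders GROUP BY customer HAVING SUM(total) > 1793.15

Result:
customer | SUM(total)
---------+-----------
Bob      | 6927.2    
Hank     | 5198.5    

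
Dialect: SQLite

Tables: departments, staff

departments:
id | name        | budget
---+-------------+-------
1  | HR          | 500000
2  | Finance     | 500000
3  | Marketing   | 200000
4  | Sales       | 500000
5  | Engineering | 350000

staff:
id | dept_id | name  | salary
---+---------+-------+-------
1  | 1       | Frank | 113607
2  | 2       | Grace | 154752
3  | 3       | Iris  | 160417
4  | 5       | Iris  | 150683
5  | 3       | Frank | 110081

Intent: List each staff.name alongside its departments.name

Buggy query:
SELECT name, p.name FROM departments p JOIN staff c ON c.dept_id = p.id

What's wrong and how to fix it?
Bug: Both tables have a 'name' column; the unqualified reference is ambiguous

Fix: Qualify the column with its table alias (c.name)

Corrected query:
SELECT c.name, p.name FROM departments p JOIN staff c ON c.dept_id = p.id

Result:
name  | name       
------+------------
Frank | HR         
Grace | Finance    
Iris  | Marketing  
Iris  | Engineering
Frank | Marketing  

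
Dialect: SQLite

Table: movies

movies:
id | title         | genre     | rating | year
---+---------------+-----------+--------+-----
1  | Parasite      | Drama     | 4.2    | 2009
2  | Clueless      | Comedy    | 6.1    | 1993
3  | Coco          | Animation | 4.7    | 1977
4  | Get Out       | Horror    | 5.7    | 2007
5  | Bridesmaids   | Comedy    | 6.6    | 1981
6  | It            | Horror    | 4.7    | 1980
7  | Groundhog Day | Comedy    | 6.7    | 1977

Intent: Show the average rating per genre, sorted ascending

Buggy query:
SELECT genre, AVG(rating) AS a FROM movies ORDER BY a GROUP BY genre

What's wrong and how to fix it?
Bug: GROUP BY must precede ORDER BY

Fix: Move ORDER BY to the end, after GROUP BY

Corrected query:
SELECT genre, AVG(rating) AS a FROM movies GROUP BY genre ORDER BY a

Result:
genre     | a       
----------+---------
Drama     | 4.2     
Animation | 4.7     
Horror    | 5.2     
Comedy    | 6.466667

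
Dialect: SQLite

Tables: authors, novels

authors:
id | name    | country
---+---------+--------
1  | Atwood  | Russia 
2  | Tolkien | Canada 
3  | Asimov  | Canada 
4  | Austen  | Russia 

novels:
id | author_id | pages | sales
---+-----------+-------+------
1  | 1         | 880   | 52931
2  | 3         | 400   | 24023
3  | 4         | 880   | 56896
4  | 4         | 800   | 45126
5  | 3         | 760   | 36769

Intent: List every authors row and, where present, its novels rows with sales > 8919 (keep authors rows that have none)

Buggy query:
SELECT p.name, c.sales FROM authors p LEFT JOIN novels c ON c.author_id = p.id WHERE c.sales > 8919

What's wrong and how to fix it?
Bug: A WHERE condition on the right-hand table after LEFT JOIN drops unmatched parents

Fix: Move the right-table condition into the ON clause so unmatched parents are kept

Corrected query:
SELECT p.name, c.sales FROM authors p LEFT JOIN novels c ON c.author_id = p.id AND c.sales > 8919

Result:
name    | sales
--------+------
Atwood  | 52931
Tolkien | NULL 
Asimov  | 24023
Asimov  | 36769
Austen  | 45126
Austen  | 56896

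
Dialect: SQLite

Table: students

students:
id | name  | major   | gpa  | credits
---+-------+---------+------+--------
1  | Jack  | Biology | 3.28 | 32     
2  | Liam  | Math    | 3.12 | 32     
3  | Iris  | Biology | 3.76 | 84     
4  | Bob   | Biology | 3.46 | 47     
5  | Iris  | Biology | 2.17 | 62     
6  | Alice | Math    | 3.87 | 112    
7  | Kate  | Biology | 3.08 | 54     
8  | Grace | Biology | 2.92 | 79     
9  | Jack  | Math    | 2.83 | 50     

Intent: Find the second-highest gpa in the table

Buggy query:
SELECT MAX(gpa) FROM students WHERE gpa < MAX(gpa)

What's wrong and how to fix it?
Bug: The inner MAX is an aggregate inside WHERE, which is not allowed

Fix: Compute the overall MAX in a subquery, then take MAX of rows below it

Corrected query:
SELECT MAX(gpa) FROM students WHERE gpa < (SELECT MAX(gpa) FROM students)

Result:
MAX(gpa)
--------
3.76    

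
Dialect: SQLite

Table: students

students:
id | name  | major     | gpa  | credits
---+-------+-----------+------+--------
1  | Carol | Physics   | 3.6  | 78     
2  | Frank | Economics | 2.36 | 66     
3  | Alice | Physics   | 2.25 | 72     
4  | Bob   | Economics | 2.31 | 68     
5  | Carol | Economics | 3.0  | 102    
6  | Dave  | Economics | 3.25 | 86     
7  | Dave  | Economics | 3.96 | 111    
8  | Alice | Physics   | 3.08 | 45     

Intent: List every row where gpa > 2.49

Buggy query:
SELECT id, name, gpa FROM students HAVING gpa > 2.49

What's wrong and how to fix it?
Bug: HAVING filters the output of aggregation, but this query has no GROUP BY and no aggregate functions, so SQLite rejects it (HAVING clause on a non-aggregate query); the condition here is per row

Fix: Use WHERE for row-level filtering

Corrected query:
SELECT id, name, gpa FROM students WHERE gpa > 2.49

Result:
id | name  | gpa 
---+-------+-----
1  | Carol | 3.6 
5  | Carol | 3   
6  | Dave  | 3.25
7  | Dave  | 3.96
8  | Alice | 3.08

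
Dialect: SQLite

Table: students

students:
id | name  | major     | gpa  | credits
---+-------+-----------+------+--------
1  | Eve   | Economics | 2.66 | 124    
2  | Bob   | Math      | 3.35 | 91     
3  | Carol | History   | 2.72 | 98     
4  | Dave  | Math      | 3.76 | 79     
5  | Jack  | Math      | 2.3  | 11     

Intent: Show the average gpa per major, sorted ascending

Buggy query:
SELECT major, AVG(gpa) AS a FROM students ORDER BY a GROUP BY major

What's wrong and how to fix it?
Bug: ORDER BY appears before GROUP BY; SQL clause order requires GROUP BY first

Fix: Reorder: SELECT … FROM … GROUP BY … ORDER BY …

Corrected query:
SELECT major, AVG(gpa) AS a FROM students GROUP BY major ORDER BY a

Result:
major     | a       
----------+---------
Economics | 2.66    
History   | 2.72    
Math      | 3.136667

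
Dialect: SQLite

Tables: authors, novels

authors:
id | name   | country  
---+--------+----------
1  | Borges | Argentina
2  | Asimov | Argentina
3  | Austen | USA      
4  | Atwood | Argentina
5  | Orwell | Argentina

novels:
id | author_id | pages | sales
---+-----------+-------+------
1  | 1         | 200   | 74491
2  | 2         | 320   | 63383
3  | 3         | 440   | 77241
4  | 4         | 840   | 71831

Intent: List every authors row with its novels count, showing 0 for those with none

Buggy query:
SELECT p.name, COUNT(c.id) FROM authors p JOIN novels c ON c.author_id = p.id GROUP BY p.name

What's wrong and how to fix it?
Bug: An inner join excludes parents with zero children

Fix: Switch to LEFT JOIN to retain unmatched parent rows

Corrected query:
SELECT p.name, COUNT(c.id) FROM authors p LEFT JOIN novels c ON c.author_id = p.id GROUP BY p.name

Result:
name   | COUNT(c.id)
-------+------------
Asimov | 1          
Atwood | 1          
Austen | 1          
Borges | 1          
Orwell | 0          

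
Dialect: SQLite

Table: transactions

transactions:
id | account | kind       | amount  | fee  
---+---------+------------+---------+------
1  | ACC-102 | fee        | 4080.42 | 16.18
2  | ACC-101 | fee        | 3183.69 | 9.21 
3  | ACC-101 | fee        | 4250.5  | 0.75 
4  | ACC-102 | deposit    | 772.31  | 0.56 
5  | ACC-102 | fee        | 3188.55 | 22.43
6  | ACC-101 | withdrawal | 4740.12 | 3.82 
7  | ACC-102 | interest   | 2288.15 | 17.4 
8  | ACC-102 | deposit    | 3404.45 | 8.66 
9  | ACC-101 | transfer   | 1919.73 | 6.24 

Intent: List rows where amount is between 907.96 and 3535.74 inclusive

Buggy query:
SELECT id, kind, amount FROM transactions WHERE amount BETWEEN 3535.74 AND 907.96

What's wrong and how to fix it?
Bug: BETWEEN expects the lower bound first; with 3535.74 AND 907.96 the range is empty

Fix: Swap the bounds so the smaller value comes first

Corrected query:
SELECT id, kind, amount FROM transactions WHERE amount BETWEEN 907.96 AND 3535.74

Result:
id | kind     | amount 
---+----------+--------
2  | fee      | 3183.69
5  | fee      | 3188.55
7  | interest | 2288.15
8  | deposit  | 3404.45
9  | transfer | 1919.73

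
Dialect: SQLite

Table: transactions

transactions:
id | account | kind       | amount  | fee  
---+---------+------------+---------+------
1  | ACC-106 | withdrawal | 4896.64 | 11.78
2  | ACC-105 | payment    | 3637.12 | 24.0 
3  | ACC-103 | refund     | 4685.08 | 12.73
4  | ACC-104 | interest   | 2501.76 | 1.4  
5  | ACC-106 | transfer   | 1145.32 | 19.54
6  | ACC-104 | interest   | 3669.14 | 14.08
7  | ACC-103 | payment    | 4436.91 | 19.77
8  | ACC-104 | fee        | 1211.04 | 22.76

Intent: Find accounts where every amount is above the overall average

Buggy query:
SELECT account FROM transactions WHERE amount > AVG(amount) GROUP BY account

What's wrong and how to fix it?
Bug: WHERE evaluates per row before aggregation, so AVG() is unavailable

Fix: Compute the overall average in a scalar subquery and compare each group's MIN against it in HAVING

Corrected query:
SELECT account FROM transactions GROUP BY account HAVING MIN(amount) > (SELECT AVG(amount) FROM transactions)

Result:
account
-------
ACC-103
ACC-105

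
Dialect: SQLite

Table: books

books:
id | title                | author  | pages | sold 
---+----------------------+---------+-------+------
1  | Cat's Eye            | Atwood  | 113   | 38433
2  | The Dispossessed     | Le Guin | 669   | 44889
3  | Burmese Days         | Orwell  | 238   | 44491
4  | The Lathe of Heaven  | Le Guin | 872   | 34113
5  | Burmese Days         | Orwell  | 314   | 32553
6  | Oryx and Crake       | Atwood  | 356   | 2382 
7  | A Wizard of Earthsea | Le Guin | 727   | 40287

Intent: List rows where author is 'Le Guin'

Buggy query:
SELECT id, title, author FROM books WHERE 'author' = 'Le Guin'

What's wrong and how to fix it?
Bug: Single quotes denote string literals in SQL; the column name is being compared as a constant string

Fix: Reference the column as author without single quotes

Corrected query:
SELECT id, title, author FROM books WHERE author = 'Le Guin'

Result:
id | title                | author 
---+----------------------+--------
2  | The Dispossessed     | Le Guin
4  | The Lathe of Heaven  | Le Guin
7  | A Wizard of Earthsea | Le Guin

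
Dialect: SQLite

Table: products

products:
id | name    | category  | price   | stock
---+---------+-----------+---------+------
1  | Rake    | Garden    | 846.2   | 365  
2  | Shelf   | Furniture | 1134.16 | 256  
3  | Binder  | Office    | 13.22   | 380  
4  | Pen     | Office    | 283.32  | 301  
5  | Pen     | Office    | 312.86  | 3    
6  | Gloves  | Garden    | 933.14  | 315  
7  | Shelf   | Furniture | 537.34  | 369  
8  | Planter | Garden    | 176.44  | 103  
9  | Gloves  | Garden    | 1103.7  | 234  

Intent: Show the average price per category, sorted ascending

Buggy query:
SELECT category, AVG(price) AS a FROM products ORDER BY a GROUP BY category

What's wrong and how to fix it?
Bug: ORDER BY appears before GROUP BY; SQL clause order requires GROUP BY first

Fix: Reorder: SELECT … FROM … GROUP BY … ORDER BY …

Corrected query:
SELECT category, AVG(price) AS a FROM products GROUP BY category ORDER BY a

Result:
category  | a         
----------+-----------
Office    | 203.133333
Garden    | 764.87    
Furniture | 835.75    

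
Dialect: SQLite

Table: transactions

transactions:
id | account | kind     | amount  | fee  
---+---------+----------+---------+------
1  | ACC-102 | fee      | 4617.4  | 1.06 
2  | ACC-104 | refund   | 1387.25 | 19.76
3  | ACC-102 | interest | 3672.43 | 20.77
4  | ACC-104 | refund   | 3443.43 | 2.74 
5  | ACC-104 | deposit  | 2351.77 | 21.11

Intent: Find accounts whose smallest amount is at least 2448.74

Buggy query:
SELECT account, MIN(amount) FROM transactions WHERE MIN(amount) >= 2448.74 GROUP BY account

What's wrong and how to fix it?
Bug: MIN() in WHERE is a misuse of aggregate

Fix: Use HAVING for the per-group MIN condition

Corrected query:
SELECT account, MIN(amount) FROM transactions GROUP BY account HAVING MIN(amount) >= 2448.74

Result:
account | MIN(amount)
--------+------------
ACC-102 | 3672.43    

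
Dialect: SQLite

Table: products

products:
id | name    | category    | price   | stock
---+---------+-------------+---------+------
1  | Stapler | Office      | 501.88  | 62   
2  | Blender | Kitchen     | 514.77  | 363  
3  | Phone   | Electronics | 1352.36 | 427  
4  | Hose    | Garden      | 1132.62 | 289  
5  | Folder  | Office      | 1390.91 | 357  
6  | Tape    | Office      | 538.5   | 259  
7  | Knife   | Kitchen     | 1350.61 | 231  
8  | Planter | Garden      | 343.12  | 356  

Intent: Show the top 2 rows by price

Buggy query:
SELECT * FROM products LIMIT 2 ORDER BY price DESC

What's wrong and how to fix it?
Bug: ORDER BY cannot follow LIMIT; LIMIT is the final clause

Fix: Swap the clauses: ORDER BY first, then LIMIT

Corrected query:
SELECT * FROM products ORDER BY price DESC LIMIT 2

Result:
id | name   | category    | price   | stock
---+--------+-------------+---------+------
5  | Folder | Office      | 1390.91 | 357  
3  | Phone  | Electronics | 1352.36 | 427  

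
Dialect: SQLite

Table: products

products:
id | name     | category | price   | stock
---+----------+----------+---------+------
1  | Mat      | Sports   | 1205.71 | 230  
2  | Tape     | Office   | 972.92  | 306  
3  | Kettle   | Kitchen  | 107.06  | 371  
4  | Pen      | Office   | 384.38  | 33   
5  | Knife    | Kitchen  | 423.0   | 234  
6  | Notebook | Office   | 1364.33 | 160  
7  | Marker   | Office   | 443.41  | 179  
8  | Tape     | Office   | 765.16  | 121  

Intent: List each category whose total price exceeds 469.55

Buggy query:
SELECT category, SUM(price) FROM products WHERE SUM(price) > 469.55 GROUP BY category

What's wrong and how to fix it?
Bug: SUM(price) is an aggregate, but WHERE filters rows before aggregation

Fix: Use HAVING (which filters groups after aggregation) instead of WHERE

Corrected query:
SELECT category, SUM(price) FROM products GROUP BY category HAVING SUM(price) > 469.55

Result:
category | SUM(price)
---------+-----------
Kitchen  | 530.06    
Office   | 3930.2    
Sports   | 1205.71   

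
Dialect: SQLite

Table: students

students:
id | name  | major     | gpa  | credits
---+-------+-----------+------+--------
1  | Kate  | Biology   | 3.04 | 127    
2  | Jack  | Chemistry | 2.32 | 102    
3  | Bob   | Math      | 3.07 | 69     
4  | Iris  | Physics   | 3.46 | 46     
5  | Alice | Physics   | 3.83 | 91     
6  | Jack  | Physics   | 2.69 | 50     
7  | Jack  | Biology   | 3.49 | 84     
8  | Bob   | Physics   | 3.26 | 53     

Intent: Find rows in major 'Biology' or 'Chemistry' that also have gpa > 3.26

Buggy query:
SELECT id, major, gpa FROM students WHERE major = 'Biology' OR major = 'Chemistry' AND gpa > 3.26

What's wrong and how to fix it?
Bug: Without parentheses, AND is evaluated before OR, so the gpa filter only applies to the 'Chemistry' branch

Fix: Group the OR with parentheses (or use IN), then AND the threshold

Corrected query:
SELECT id, major, gpa FROM students WHERE (major = 'Biology' OR major = 'Chemistry') AND gpa > 3.26

Result:
id | major   | gpa 
---+---------+-----
7  | Biology | 3.49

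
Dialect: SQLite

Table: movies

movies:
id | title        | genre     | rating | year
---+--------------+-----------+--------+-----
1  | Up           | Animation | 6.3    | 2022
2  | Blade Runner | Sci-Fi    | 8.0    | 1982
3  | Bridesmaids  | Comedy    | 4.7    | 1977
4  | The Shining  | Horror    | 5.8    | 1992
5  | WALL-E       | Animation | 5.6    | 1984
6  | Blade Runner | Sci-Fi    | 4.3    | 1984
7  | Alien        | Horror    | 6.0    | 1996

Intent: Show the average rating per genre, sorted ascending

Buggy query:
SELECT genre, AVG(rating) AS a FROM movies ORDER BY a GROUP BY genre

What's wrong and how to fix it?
Bug: ORDER BY appears before GROUP BY; SQL clause order requires GROUP BY first

Fix: Reorder: SELECT … FROM … GROUP BY … ORDER BY …

Corrected query:
SELECT genre, AVG(rating) AS a FROM movies GROUP BY genre ORDER BY a

Result:
genre     | a   
----------+-----
Comedy    | 4.7 
Horror    | 5.9 
Animation | 5.95
Sci-Fi    | 6.15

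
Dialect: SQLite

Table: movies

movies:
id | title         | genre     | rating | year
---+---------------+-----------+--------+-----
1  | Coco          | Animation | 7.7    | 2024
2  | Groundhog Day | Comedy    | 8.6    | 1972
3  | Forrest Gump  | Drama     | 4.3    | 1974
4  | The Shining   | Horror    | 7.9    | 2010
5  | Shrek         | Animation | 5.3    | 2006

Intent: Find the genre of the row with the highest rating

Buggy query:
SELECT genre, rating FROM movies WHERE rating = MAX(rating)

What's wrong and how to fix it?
Bug: WHERE is evaluated per row; an aggregate over the whole table isn't defined there

Fix: Wrap MAX in a scalar subquery so WHERE compares against a single value

Corrected query:
SELECT genre, rating FROM movies WHERE rating = (SELECT MAX(rating) FROM movies)

Result:
genre  | rating
-------+-------
Comedy | 8.6   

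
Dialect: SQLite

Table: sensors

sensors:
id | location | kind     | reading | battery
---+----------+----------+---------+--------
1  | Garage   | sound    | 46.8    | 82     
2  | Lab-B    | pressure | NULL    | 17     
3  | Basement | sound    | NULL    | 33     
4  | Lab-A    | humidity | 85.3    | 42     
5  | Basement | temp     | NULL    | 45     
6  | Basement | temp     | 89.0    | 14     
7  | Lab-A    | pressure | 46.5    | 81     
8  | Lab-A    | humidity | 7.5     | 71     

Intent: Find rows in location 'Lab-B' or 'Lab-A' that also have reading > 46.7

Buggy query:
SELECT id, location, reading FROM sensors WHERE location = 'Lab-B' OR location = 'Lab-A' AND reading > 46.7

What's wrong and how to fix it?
Bug: AND binds tighter than OR, so this parses as location = 'Lab-B' OR (location = 'Lab-A' AND reading > 46.7)

Fix: Group the OR with parentheses (or use IN), then AND the threshold

Corrected query:
SELECT id, location, reading FROM sensors WHERE (location = 'Lab-B' OR location = 'Lab-A') AND reading > 46.7

Result:
id | location | reading
---+----------+--------
4  | Lab-A    | 85.3   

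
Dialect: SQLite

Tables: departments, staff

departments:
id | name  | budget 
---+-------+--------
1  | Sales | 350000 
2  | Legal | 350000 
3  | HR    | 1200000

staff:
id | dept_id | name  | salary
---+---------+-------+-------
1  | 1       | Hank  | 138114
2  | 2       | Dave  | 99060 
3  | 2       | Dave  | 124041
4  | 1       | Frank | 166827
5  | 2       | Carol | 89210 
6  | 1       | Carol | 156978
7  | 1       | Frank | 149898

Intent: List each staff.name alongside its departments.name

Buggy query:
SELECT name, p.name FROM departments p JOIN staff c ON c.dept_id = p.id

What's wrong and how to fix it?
Bug: Both tables have a 'name' column; the unqualified reference is ambiguous

Fix: Prefix ambiguous columns with the table alias

Corrected query:
SELECT c.name, p.name FROM departments p JOIN staff c ON c.dept_id = p.id

Result:
name  | name 
------+------
Hank  | Sales
Dave  | Legal
Dave  | Legal
Frank | Sales
Carol | Legal
Carol | Sales
Frank | Sales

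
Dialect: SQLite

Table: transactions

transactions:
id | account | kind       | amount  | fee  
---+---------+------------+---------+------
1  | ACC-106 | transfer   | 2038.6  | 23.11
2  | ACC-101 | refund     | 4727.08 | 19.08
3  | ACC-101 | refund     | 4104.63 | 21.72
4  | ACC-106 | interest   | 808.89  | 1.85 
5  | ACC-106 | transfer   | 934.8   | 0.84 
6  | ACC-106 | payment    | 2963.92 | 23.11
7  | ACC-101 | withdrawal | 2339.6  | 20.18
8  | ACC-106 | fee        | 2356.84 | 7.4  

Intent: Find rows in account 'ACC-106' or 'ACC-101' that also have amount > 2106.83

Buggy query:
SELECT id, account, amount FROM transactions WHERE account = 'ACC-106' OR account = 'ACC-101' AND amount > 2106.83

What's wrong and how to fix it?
Bug: AND binds tighter than OR, so this parses as account = 'ACC-106' OR (account = 'ACC-101' AND amount > 2106.83)

Fix: Group the OR with parentheses (or use IN), then AND the threshold

Corrected query:
SELECT id, account, amount FROM transactions WHERE (account = 'ACC-106' OR account = 'ACC-101') AND amount > 2106.83

Result:
id | account | amount 
---+---------+--------
2  | ACC-101 | 4727.08
3  | ACC-101 | 4104.63
6  | ACC-106 | 2963.92
7  | ACC-101 | 2339.6 
8  | ACC-106 | 2356.84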